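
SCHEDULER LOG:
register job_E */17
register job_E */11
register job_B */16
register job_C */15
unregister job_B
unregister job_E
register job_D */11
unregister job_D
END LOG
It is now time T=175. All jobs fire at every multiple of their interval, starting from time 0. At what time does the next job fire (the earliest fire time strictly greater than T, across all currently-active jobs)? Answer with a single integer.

Op 1: register job_E */17 -> active={job_E:*/17}
Op 2: register job_E */11 -> active={job_E:*/11}
Op 3: register job_B */16 -> active={job_B:*/16, job_E:*/11}
Op 4: register job_C */15 -> active={job_B:*/16, job_C:*/15, job_E:*/11}
Op 5: unregister job_B -> active={job_C:*/15, job_E:*/11}
Op 6: unregister job_E -> active={job_C:*/15}
Op 7: register job_D */11 -> active={job_C:*/15, job_D:*/11}
Op 8: unregister job_D -> active={job_C:*/15}
  job_C: interval 15, next fire after T=175 is 180
Earliest fire time = 180 (job job_C)

Answer: 180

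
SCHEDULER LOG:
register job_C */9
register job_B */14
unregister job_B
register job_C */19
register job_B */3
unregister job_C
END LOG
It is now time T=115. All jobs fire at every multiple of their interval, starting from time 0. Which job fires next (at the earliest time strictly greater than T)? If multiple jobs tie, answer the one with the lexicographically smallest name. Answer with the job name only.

Op 1: register job_C */9 -> active={job_C:*/9}
Op 2: register job_B */14 -> active={job_B:*/14, job_C:*/9}
Op 3: unregister job_B -> active={job_C:*/9}
Op 4: register job_C */19 -> active={job_C:*/19}
Op 5: register job_B */3 -> active={job_B:*/3, job_C:*/19}
Op 6: unregister job_C -> active={job_B:*/3}
  job_B: interval 3, next fire after T=115 is 117
Earliest = 117, winner (lex tiebreak) = job_B

Answer: job_B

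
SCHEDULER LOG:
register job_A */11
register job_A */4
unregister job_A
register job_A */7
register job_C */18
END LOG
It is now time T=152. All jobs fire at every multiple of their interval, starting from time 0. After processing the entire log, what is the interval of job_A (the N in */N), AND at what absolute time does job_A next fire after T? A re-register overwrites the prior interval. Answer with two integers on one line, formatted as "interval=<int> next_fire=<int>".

Op 1: register job_A */11 -> active={job_A:*/11}
Op 2: register job_A */4 -> active={job_A:*/4}
Op 3: unregister job_A -> active={}
Op 4: register job_A */7 -> active={job_A:*/7}
Op 5: register job_C */18 -> active={job_A:*/7, job_C:*/18}
Final interval of job_A = 7
Next fire of job_A after T=152: (152//7+1)*7 = 154

Answer: interval=7 next_fire=154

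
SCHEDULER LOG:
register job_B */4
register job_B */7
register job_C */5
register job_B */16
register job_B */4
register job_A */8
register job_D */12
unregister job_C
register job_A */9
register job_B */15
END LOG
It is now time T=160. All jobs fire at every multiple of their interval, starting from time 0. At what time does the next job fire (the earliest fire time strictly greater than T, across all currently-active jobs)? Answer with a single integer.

Answer: 162

Derivation:
Op 1: register job_B */4 -> active={job_B:*/4}
Op 2: register job_B */7 -> active={job_B:*/7}
Op 3: register job_C */5 -> active={job_B:*/7, job_C:*/5}
Op 4: register job_B */16 -> active={job_B:*/16, job_C:*/5}
Op 5: register job_B */4 -> active={job_B:*/4, job_C:*/5}
Op 6: register job_A */8 -> active={job_A:*/8, job_B:*/4, job_C:*/5}
Op 7: register job_D */12 -> active={job_A:*/8, job_B:*/4, job_C:*/5, job_D:*/12}
Op 8: unregister job_C -> active={job_A:*/8, job_B:*/4, job_D:*/12}
Op 9: register job_A */9 -> active={job_A:*/9, job_B:*/4, job_D:*/12}
Op 10: register job_B */15 -> active={job_A:*/9, job_B:*/15, job_D:*/12}
  job_A: interval 9, next fire after T=160 is 162
  job_B: interval 15, next fire after T=160 is 165
  job_D: interval 12, next fire after T=160 is 168
Earliest fire time = 162 (job job_A)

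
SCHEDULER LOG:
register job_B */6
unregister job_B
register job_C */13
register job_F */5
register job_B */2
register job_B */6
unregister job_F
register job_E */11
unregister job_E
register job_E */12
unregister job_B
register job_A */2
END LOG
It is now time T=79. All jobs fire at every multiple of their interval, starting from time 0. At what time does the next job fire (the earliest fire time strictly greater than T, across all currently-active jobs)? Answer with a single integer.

Op 1: register job_B */6 -> active={job_B:*/6}
Op 2: unregister job_B -> active={}
Op 3: register job_C */13 -> active={job_C:*/13}
Op 4: register job_F */5 -> active={job_C:*/13, job_F:*/5}
Op 5: register job_B */2 -> active={job_B:*/2, job_C:*/13, job_F:*/5}
Op 6: register job_B */6 -> active={job_B:*/6, job_C:*/13, job_F:*/5}
Op 7: unregister job_F -> active={job_B:*/6, job_C:*/13}
Op 8: register job_E */11 -> active={job_B:*/6, job_C:*/13, job_E:*/11}
Op 9: unregister job_E -> active={job_B:*/6, job_C:*/13}
Op 10: register job_E */12 -> active={job_B:*/6, job_C:*/13, job_E:*/12}
Op 11: unregister job_B -> active={job_C:*/13, job_E:*/12}
Op 12: register job_A */2 -> active={job_A:*/2, job_C:*/13, job_E:*/12}
  job_A: interval 2, next fire after T=79 is 80
  job_C: interval 13, next fire after T=79 is 91
  job_E: interval 12, next fire after T=79 is 84
Earliest fire time = 80 (job job_A)

Answer: 80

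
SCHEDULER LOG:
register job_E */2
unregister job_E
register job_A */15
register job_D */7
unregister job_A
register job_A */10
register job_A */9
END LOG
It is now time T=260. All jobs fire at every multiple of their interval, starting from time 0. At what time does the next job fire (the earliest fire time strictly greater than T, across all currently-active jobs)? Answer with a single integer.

Answer: 261

Derivation:
Op 1: register job_E */2 -> active={job_E:*/2}
Op 2: unregister job_E -> active={}
Op 3: register job_A */15 -> active={job_A:*/15}
Op 4: register job_D */7 -> active={job_A:*/15, job_D:*/7}
Op 5: unregister job_A -> active={job_D:*/7}
Op 6: register job_A */10 -> active={job_A:*/10, job_D:*/7}
Op 7: register job_A */9 -> active={job_A:*/9, job_D:*/7}
  job_A: interval 9, next fire after T=260 is 261
  job_D: interval 7, next fire after T=260 is 266
Earliest fire time = 261 (job job_A)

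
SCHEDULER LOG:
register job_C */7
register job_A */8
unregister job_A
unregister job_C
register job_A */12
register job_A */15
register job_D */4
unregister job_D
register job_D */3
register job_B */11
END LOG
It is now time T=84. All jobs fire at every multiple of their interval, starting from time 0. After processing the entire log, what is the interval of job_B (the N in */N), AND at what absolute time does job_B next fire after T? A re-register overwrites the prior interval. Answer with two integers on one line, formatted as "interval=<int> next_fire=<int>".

Op 1: register job_C */7 -> active={job_C:*/7}
Op 2: register job_A */8 -> active={job_A:*/8, job_C:*/7}
Op 3: unregister job_A -> active={job_C:*/7}
Op 4: unregister job_C -> active={}
Op 5: register job_A */12 -> active={job_A:*/12}
Op 6: register job_A */15 -> active={job_A:*/15}
Op 7: register job_D */4 -> active={job_A:*/15, job_D:*/4}
Op 8: unregister job_D -> active={job_A:*/15}
Op 9: register job_D */3 -> active={job_A:*/15, job_D:*/3}
Op 10: register job_B */11 -> active={job_A:*/15, job_B:*/11, job_D:*/3}
Final interval of job_B = 11
Next fire of job_B after T=84: (84//11+1)*11 = 88

Answer: interval=11 next_fire=88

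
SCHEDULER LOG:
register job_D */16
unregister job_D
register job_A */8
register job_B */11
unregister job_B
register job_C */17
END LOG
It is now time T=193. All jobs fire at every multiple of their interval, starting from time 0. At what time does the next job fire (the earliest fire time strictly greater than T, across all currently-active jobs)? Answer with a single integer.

Answer: 200

Derivation:
Op 1: register job_D */16 -> active={job_D:*/16}
Op 2: unregister job_D -> active={}
Op 3: register job_A */8 -> active={job_A:*/8}
Op 4: register job_B */11 -> active={job_A:*/8, job_B:*/11}
Op 5: unregister job_B -> active={job_A:*/8}
Op 6: register job_C */17 -> active={job_A:*/8, job_C:*/17}
  job_A: interval 8, next fire after T=193 is 200
  job_C: interval 17, next fire after T=193 is 204
Earliest fire time = 200 (job job_A)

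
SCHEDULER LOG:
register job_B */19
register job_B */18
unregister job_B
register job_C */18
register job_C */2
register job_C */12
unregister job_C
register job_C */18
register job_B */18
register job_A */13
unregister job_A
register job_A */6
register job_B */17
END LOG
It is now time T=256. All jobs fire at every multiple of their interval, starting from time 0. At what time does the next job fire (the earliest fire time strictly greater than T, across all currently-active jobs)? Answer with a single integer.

Answer: 258

Derivation:
Op 1: register job_B */19 -> active={job_B:*/19}
Op 2: register job_B */18 -> active={job_B:*/18}
Op 3: unregister job_B -> active={}
Op 4: register job_C */18 -> active={job_C:*/18}
Op 5: register job_C */2 -> active={job_C:*/2}
Op 6: register job_C */12 -> active={job_C:*/12}
Op 7: unregister job_C -> active={}
Op 8: register job_C */18 -> active={job_C:*/18}
Op 9: register job_B */18 -> active={job_B:*/18, job_C:*/18}
Op 10: register job_A */13 -> active={job_A:*/13, job_B:*/18, job_C:*/18}
Op 11: unregister job_A -> active={job_B:*/18, job_C:*/18}
Op 12: register job_A */6 -> active={job_A:*/6, job_B:*/18, job_C:*/18}
Op 13: register job_B */17 -> active={job_A:*/6, job_B:*/17, job_C:*/18}
  job_A: interval 6, next fire after T=256 is 258
  job_B: interval 17, next fire after T=256 is 272
  job_C: interval 18, next fire after T=256 is 270
Earliest fire time = 258 (job job_A)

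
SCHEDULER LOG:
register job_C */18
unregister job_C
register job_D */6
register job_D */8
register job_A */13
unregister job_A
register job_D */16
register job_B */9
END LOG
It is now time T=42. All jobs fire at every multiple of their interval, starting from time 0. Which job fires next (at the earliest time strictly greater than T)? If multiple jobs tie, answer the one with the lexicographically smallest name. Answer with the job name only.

Op 1: register job_C */18 -> active={job_C:*/18}
Op 2: unregister job_C -> active={}
Op 3: register job_D */6 -> active={job_D:*/6}
Op 4: register job_D */8 -> active={job_D:*/8}
Op 5: register job_A */13 -> active={job_A:*/13, job_D:*/8}
Op 6: unregister job_A -> active={job_D:*/8}
Op 7: register job_D */16 -> active={job_D:*/16}
Op 8: register job_B */9 -> active={job_B:*/9, job_D:*/16}
  job_B: interval 9, next fire after T=42 is 45
  job_D: interval 16, next fire after T=42 is 48
Earliest = 45, winner (lex tiebreak) = job_B

Answer: job_B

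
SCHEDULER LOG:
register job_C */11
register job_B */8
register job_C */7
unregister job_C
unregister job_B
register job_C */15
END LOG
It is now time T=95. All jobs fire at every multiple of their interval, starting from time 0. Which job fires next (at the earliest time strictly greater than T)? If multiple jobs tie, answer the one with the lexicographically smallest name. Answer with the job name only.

Op 1: register job_C */11 -> active={job_C:*/11}
Op 2: register job_B */8 -> active={job_B:*/8, job_C:*/11}
Op 3: register job_C */7 -> active={job_B:*/8, job_C:*/7}
Op 4: unregister job_C -> active={job_B:*/8}
Op 5: unregister job_B -> active={}
Op 6: register job_C */15 -> active={job_C:*/15}
  job_C: interval 15, next fire after T=95 is 105
Earliest = 105, winner (lex tiebreak) = job_C

Answer: job_C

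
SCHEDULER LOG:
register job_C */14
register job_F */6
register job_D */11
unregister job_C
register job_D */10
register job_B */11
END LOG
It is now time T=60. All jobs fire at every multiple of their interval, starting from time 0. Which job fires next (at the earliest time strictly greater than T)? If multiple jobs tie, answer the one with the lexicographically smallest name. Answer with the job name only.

Answer: job_B

Derivation:
Op 1: register job_C */14 -> active={job_C:*/14}
Op 2: register job_F */6 -> active={job_C:*/14, job_F:*/6}
Op 3: register job_D */11 -> active={job_C:*/14, job_D:*/11, job_F:*/6}
Op 4: unregister job_C -> active={job_D:*/11, job_F:*/6}
Op 5: register job_D */10 -> active={job_D:*/10, job_F:*/6}
Op 6: register job_B */11 -> active={job_B:*/11, job_D:*/10, job_F:*/6}
  job_B: interval 11, next fire after T=60 is 66
  job_D: interval 10, next fire after T=60 is 70
  job_F: interval 6, next fire after T=60 is 66
Earliest = 66, winner (lex tiebreak) = job_B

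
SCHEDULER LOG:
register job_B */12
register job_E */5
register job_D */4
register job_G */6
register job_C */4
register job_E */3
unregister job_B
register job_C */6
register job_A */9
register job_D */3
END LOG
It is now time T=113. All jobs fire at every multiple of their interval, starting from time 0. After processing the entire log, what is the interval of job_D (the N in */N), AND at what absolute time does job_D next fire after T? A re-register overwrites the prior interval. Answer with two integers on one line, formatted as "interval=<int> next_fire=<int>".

Answer: interval=3 next_fire=114

Derivation:
Op 1: register job_B */12 -> active={job_B:*/12}
Op 2: register job_E */5 -> active={job_B:*/12, job_E:*/5}
Op 3: register job_D */4 -> active={job_B:*/12, job_D:*/4, job_E:*/5}
Op 4: register job_G */6 -> active={job_B:*/12, job_D:*/4, job_E:*/5, job_G:*/6}
Op 5: register job_C */4 -> active={job_B:*/12, job_C:*/4, job_D:*/4, job_E:*/5, job_G:*/6}
Op 6: register job_E */3 -> active={job_B:*/12, job_C:*/4, job_D:*/4, job_E:*/3, job_G:*/6}
Op 7: unregister job_B -> active={job_C:*/4, job_D:*/4, job_E:*/3, job_G:*/6}
Op 8: register job_C */6 -> active={job_C:*/6, job_D:*/4, job_E:*/3, job_G:*/6}
Op 9: register job_A */9 -> active={job_A:*/9, job_C:*/6, job_D:*/4, job_E:*/3, job_G:*/6}
Op 10: register job_D */3 -> active={job_A:*/9, job_C:*/6, job_D:*/3, job_E:*/3, job_G:*/6}
Final interval of job_D = 3
Next fire of job_D after T=113: (113//3+1)*3 = 114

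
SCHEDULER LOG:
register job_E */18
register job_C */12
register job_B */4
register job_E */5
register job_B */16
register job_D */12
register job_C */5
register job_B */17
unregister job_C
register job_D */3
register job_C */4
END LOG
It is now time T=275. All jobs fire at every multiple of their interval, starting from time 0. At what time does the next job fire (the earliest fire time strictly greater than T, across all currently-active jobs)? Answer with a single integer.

Op 1: register job_E */18 -> active={job_E:*/18}
Op 2: register job_C */12 -> active={job_C:*/12, job_E:*/18}
Op 3: register job_B */4 -> active={job_B:*/4, job_C:*/12, job_E:*/18}
Op 4: register job_E */5 -> active={job_B:*/4, job_C:*/12, job_E:*/5}
Op 5: register job_B */16 -> active={job_B:*/16, job_C:*/12, job_E:*/5}
Op 6: register job_D */12 -> active={job_B:*/16, job_C:*/12, job_D:*/12, job_E:*/5}
Op 7: register job_C */5 -> active={job_B:*/16, job_C:*/5, job_D:*/12, job_E:*/5}
Op 8: register job_B */17 -> active={job_B:*/17, job_C:*/5, job_D:*/12, job_E:*/5}
Op 9: unregister job_C -> active={job_B:*/17, job_D:*/12, job_E:*/5}
Op 10: register job_D */3 -> active={job_B:*/17, job_D:*/3, job_E:*/5}
Op 11: register job_C */4 -> active={job_B:*/17, job_C:*/4, job_D:*/3, job_E:*/5}
  job_B: interval 17, next fire after T=275 is 289
  job_C: interval 4, next fire after T=275 is 276
  job_D: interval 3, next fire after T=275 is 276
  job_E: interval 5, next fire after T=275 is 280
Earliest fire time = 276 (job job_C)

Answer: 276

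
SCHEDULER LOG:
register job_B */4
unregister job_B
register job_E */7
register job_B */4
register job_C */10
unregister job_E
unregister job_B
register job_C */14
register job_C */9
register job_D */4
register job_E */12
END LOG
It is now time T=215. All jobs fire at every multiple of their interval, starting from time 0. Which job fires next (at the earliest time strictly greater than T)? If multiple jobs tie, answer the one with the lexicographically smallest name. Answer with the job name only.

Answer: job_C

Derivation:
Op 1: register job_B */4 -> active={job_B:*/4}
Op 2: unregister job_B -> active={}
Op 3: register job_E */7 -> active={job_E:*/7}
Op 4: register job_B */4 -> active={job_B:*/4, job_E:*/7}
Op 5: register job_C */10 -> active={job_B:*/4, job_C:*/10, job_E:*/7}
Op 6: unregister job_E -> active={job_B:*/4, job_C:*/10}
Op 7: unregister job_B -> active={job_C:*/10}
Op 8: register job_C */14 -> active={job_C:*/14}
Op 9: register job_C */9 -> active={job_C:*/9}
Op 10: register job_D */4 -> active={job_C:*/9, job_D:*/4}
Op 11: register job_E */12 -> active={job_C:*/9, job_D:*/4, job_E:*/12}
  job_C: interval 9, next fire after T=215 is 216
  job_D: interval 4, next fire after T=215 is 216
  job_E: interval 12, next fire after T=215 is 216
Earliest = 216, winner (lex tiebreak) = job_C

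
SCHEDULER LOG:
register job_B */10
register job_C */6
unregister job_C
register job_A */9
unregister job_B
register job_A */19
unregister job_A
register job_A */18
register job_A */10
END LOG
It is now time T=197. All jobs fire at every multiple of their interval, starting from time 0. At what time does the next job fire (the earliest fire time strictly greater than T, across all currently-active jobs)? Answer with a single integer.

Answer: 200

Derivation:
Op 1: register job_B */10 -> active={job_B:*/10}
Op 2: register job_C */6 -> active={job_B:*/10, job_C:*/6}
Op 3: unregister job_C -> active={job_B:*/10}
Op 4: register job_A */9 -> active={job_A:*/9, job_B:*/10}
Op 5: unregister job_B -> active={job_A:*/9}
Op 6: register job_A */19 -> active={job_A:*/19}
Op 7: unregister job_A -> active={}
Op 8: register job_A */18 -> active={job_A:*/18}
Op 9: register job_A */10 -> active={job_A:*/10}
  job_A: interval 10, next fire after T=197 is 200
Earliest fire time = 200 (job job_A)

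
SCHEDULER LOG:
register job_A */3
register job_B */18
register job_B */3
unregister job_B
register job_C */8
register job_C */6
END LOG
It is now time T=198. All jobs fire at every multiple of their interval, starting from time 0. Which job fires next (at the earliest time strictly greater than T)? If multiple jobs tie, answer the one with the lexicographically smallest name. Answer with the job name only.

Op 1: register job_A */3 -> active={job_A:*/3}
Op 2: register job_B */18 -> active={job_A:*/3, job_B:*/18}
Op 3: register job_B */3 -> active={job_A:*/3, job_B:*/3}
Op 4: unregister job_B -> active={job_A:*/3}
Op 5: register job_C */8 -> active={job_A:*/3, job_C:*/8}
Op 6: register job_C */6 -> active={job_A:*/3, job_C:*/6}
  job_A: interval 3, next fire after T=198 is 201
  job_C: interval 6, next fire after T=198 is 204
Earliest = 201, winner (lex tiebreak) = job_A

Answer: job_A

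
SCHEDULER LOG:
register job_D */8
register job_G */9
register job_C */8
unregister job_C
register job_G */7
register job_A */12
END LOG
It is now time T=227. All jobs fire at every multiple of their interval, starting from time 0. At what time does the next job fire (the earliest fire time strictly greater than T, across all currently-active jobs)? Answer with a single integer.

Answer: 228

Derivation:
Op 1: register job_D */8 -> active={job_D:*/8}
Op 2: register job_G */9 -> active={job_D:*/8, job_G:*/9}
Op 3: register job_C */8 -> active={job_C:*/8, job_D:*/8, job_G:*/9}
Op 4: unregister job_C -> active={job_D:*/8, job_G:*/9}
Op 5: register job_G */7 -> active={job_D:*/8, job_G:*/7}
Op 6: register job_A */12 -> active={job_A:*/12, job_D:*/8, job_G:*/7}
  job_A: interval 12, next fire after T=227 is 228
  job_D: interval 8, next fire after T=227 is 232
  job_G: interval 7, next fire after T=227 is 231
Earliest fire time = 228 (job job_A)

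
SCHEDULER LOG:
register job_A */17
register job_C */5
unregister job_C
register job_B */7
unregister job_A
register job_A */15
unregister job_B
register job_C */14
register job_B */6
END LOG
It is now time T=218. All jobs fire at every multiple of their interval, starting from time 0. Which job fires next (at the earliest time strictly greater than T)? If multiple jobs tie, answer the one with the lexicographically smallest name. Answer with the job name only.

Op 1: register job_A */17 -> active={job_A:*/17}
Op 2: register job_C */5 -> active={job_A:*/17, job_C:*/5}
Op 3: unregister job_C -> active={job_A:*/17}
Op 4: register job_B */7 -> active={job_A:*/17, job_B:*/7}
Op 5: unregister job_A -> active={job_B:*/7}
Op 6: register job_A */15 -> active={job_A:*/15, job_B:*/7}
Op 7: unregister job_B -> active={job_A:*/15}
Op 8: register job_C */14 -> active={job_A:*/15, job_C:*/14}
Op 9: register job_B */6 -> active={job_A:*/15, job_B:*/6, job_C:*/14}
  job_A: interval 15, next fire after T=218 is 225
  job_B: interval 6, next fire after T=218 is 222
  job_C: interval 14, next fire after T=218 is 224
Earliest = 222, winner (lex tiebreak) = job_B

Answer: job_B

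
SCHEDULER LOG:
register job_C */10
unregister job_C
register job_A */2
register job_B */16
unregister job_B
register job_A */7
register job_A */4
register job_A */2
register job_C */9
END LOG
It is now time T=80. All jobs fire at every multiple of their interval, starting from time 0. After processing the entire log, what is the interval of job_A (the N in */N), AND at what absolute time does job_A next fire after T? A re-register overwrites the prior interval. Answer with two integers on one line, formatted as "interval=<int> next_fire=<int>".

Op 1: register job_C */10 -> active={job_C:*/10}
Op 2: unregister job_C -> active={}
Op 3: register job_A */2 -> active={job_A:*/2}
Op 4: register job_B */16 -> active={job_A:*/2, job_B:*/16}
Op 5: unregister job_B -> active={job_A:*/2}
Op 6: register job_A */7 -> active={job_A:*/7}
Op 7: register job_A */4 -> active={job_A:*/4}
Op 8: register job_A */2 -> active={job_A:*/2}
Op 9: register job_C */9 -> active={job_A:*/2, job_C:*/9}
Final interval of job_A = 2
Next fire of job_A after T=80: (80//2+1)*2 = 82

Answer: interval=2 next_fire=82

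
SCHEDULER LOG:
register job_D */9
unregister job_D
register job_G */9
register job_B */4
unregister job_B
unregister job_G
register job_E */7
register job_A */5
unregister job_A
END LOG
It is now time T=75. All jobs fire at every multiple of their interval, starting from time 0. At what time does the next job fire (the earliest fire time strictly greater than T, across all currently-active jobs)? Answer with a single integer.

Answer: 77

Derivation:
Op 1: register job_D */9 -> active={job_D:*/9}
Op 2: unregister job_D -> active={}
Op 3: register job_G */9 -> active={job_G:*/9}
Op 4: register job_B */4 -> active={job_B:*/4, job_G:*/9}
Op 5: unregister job_B -> active={job_G:*/9}
Op 6: unregister job_G -> active={}
Op 7: register job_E */7 -> active={job_E:*/7}
Op 8: register job_A */5 -> active={job_A:*/5, job_E:*/7}
Op 9: unregister job_A -> active={job_E:*/7}
  job_E: interval 7, next fire after T=75 is 77
Earliest fire time = 77 (job job_E)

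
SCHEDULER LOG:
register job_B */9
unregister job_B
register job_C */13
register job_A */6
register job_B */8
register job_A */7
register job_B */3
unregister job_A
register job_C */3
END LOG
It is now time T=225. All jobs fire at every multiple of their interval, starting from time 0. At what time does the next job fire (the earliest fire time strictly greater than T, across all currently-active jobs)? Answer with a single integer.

Answer: 228

Derivation:
Op 1: register job_B */9 -> active={job_B:*/9}
Op 2: unregister job_B -> active={}
Op 3: register job_C */13 -> active={job_C:*/13}
Op 4: register job_A */6 -> active={job_A:*/6, job_C:*/13}
Op 5: register job_B */8 -> active={job_A:*/6, job_B:*/8, job_C:*/13}
Op 6: register job_A */7 -> active={job_A:*/7, job_B:*/8, job_C:*/13}
Op 7: register job_B */3 -> active={job_A:*/7, job_B:*/3, job_C:*/13}
Op 8: unregister job_A -> active={job_B:*/3, job_C:*/13}
Op 9: register job_C */3 -> active={job_B:*/3, job_C:*/3}
  job_B: interval 3, next fire after T=225 is 228
  job_C: interval 3, next fire after T=225 is 228
Earliest fire time = 228 (job job_B)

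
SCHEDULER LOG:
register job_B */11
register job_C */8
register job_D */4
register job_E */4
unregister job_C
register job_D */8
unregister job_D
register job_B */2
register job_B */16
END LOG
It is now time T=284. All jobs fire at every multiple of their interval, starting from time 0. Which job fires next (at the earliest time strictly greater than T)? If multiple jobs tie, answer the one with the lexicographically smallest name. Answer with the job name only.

Answer: job_B

Derivation:
Op 1: register job_B */11 -> active={job_B:*/11}
Op 2: register job_C */8 -> active={job_B:*/11, job_C:*/8}
Op 3: register job_D */4 -> active={job_B:*/11, job_C:*/8, job_D:*/4}
Op 4: register job_E */4 -> active={job_B:*/11, job_C:*/8, job_D:*/4, job_E:*/4}
Op 5: unregister job_C -> active={job_B:*/11, job_D:*/4, job_E:*/4}
Op 6: register job_D */8 -> active={job_B:*/11, job_D:*/8, job_E:*/4}
Op 7: unregister job_D -> active={job_B:*/11, job_E:*/4}
Op 8: register job_B */2 -> active={job_B:*/2, job_E:*/4}
Op 9: register job_B */16 -> active={job_B:*/16, job_E:*/4}
  job_B: interval 16, next fire after T=284 is 288
  job_E: interval 4, next fire after T=284 is 288
Earliest = 288, winner (lex tiebreak) = job_B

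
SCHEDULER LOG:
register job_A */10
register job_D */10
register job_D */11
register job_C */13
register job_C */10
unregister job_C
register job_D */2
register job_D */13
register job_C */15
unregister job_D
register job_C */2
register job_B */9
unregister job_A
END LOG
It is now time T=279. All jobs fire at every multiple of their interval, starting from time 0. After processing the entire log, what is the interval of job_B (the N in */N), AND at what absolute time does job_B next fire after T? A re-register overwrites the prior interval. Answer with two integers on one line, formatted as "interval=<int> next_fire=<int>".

Answer: interval=9 next_fire=288

Derivation:
Op 1: register job_A */10 -> active={job_A:*/10}
Op 2: register job_D */10 -> active={job_A:*/10, job_D:*/10}
Op 3: register job_D */11 -> active={job_A:*/10, job_D:*/11}
Op 4: register job_C */13 -> active={job_A:*/10, job_C:*/13, job_D:*/11}
Op 5: register job_C */10 -> active={job_A:*/10, job_C:*/10, job_D:*/11}
Op 6: unregister job_C -> active={job_A:*/10, job_D:*/11}
Op 7: register job_D */2 -> active={job_A:*/10, job_D:*/2}
Op 8: register job_D */13 -> active={job_A:*/10, job_D:*/13}
Op 9: register job_C */15 -> active={job_A:*/10, job_C:*/15, job_D:*/13}
Op 10: unregister job_D -> active={job_A:*/10, job_C:*/15}
Op 11: register job_C */2 -> active={job_A:*/10, job_C:*/2}
Op 12: register job_B */9 -> active={job_A:*/10, job_B:*/9, job_C:*/2}
Op 13: unregister job_A -> active={job_B:*/9, job_C:*/2}
Final interval of job_B = 9
Next fire of job_B after T=279: (279//9+1)*9 = 288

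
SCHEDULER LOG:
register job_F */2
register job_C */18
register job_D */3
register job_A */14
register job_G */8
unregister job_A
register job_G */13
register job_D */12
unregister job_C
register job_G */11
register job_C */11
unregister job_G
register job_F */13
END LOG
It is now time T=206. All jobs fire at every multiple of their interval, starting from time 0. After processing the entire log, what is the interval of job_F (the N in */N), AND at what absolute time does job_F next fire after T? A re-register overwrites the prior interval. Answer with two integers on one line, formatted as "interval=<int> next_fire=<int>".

Answer: interval=13 next_fire=208

Derivation:
Op 1: register job_F */2 -> active={job_F:*/2}
Op 2: register job_C */18 -> active={job_C:*/18, job_F:*/2}
Op 3: register job_D */3 -> active={job_C:*/18, job_D:*/3, job_F:*/2}
Op 4: register job_A */14 -> active={job_A:*/14, job_C:*/18, job_D:*/3, job_F:*/2}
Op 5: register job_G */8 -> active={job_A:*/14, job_C:*/18, job_D:*/3, job_F:*/2, job_G:*/8}
Op 6: unregister job_A -> active={job_C:*/18, job_D:*/3, job_F:*/2, job_G:*/8}
Op 7: register job_G */13 -> active={job_C:*/18, job_D:*/3, job_F:*/2, job_G:*/13}
Op 8: register job_D */12 -> active={job_C:*/18, job_D:*/12, job_F:*/2, job_G:*/13}
Op 9: unregister job_C -> active={job_D:*/12, job_F:*/2, job_G:*/13}
Op 10: register job_G */11 -> active={job_D:*/12, job_F:*/2, job_G:*/11}
Op 11: register job_C */11 -> active={job_C:*/11, job_D:*/12, job_F:*/2, job_G:*/11}
Op 12: unregister job_G -> active={job_C:*/11, job_D:*/12, job_F:*/2}
Op 13: register job_F */13 -> active={job_C:*/11, job_D:*/12, job_F:*/13}
Final interval of job_F = 13
Next fire of job_F after T=206: (206//13+1)*13 = 208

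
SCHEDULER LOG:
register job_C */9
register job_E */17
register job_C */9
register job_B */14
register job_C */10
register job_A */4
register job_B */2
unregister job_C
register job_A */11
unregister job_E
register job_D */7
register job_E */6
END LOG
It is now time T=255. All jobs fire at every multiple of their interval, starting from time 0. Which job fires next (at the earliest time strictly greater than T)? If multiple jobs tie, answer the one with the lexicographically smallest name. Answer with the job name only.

Answer: job_B

Derivation:
Op 1: register job_C */9 -> active={job_C:*/9}
Op 2: register job_E */17 -> active={job_C:*/9, job_E:*/17}
Op 3: register job_C */9 -> active={job_C:*/9, job_E:*/17}
Op 4: register job_B */14 -> active={job_B:*/14, job_C:*/9, job_E:*/17}
Op 5: register job_C */10 -> active={job_B:*/14, job_C:*/10, job_E:*/17}
Op 6: register job_A */4 -> active={job_A:*/4, job_B:*/14, job_C:*/10, job_E:*/17}
Op 7: register job_B */2 -> active={job_A:*/4, job_B:*/2, job_C:*/10, job_E:*/17}
Op 8: unregister job_C -> active={job_A:*/4, job_B:*/2, job_E:*/17}
Op 9: register job_A */11 -> active={job_A:*/11, job_B:*/2, job_E:*/17}
Op 10: unregister job_E -> active={job_A:*/11, job_B:*/2}
Op 11: register job_D */7 -> active={job_A:*/11, job_B:*/2, job_D:*/7}
Op 12: register job_E */6 -> active={job_A:*/11, job_B:*/2, job_D:*/7, job_E:*/6}
  job_A: interval 11, next fire after T=255 is 264
  job_B: interval 2, next fire after T=255 is 256
  job_D: interval 7, next fire after T=255 is 259
  job_E: interval 6, next fire after T=255 is 258
Earliest = 256, winner (lex tiebreak) = job_B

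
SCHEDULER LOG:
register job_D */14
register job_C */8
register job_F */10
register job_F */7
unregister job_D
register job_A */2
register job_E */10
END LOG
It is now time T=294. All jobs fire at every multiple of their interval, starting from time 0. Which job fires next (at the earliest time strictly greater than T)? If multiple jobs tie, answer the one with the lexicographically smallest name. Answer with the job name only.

Op 1: register job_D */14 -> active={job_D:*/14}
Op 2: register job_C */8 -> active={job_C:*/8, job_D:*/14}
Op 3: register job_F */10 -> active={job_C:*/8, job_D:*/14, job_F:*/10}
Op 4: register job_F */7 -> active={job_C:*/8, job_D:*/14, job_F:*/7}
Op 5: unregister job_D -> active={job_C:*/8, job_F:*/7}
Op 6: register job_A */2 -> active={job_A:*/2, job_C:*/8, job_F:*/7}
Op 7: register job_E */10 -> active={job_A:*/2, job_C:*/8, job_E:*/10, job_F:*/7}
  job_A: interval 2, next fire after T=294 is 296
  job_C: interval 8, next fire after T=294 is 296
  job_E: interval 10, next fire after T=294 is 300
  job_F: interval 7, next fire after T=294 is 301
Earliest = 296, winner (lex tiebreak) = job_A

Answer: job_A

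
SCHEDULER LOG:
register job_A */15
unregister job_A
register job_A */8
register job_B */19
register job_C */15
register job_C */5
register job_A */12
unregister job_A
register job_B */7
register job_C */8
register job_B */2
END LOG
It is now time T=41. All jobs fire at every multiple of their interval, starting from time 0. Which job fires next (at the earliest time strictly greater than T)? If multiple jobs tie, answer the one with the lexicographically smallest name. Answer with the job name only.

Op 1: register job_A */15 -> active={job_A:*/15}
Op 2: unregister job_A -> active={}
Op 3: register job_A */8 -> active={job_A:*/8}
Op 4: register job_B */19 -> active={job_A:*/8, job_B:*/19}
Op 5: register job_C */15 -> active={job_A:*/8, job_B:*/19, job_C:*/15}
Op 6: register job_C */5 -> active={job_A:*/8, job_B:*/19, job_C:*/5}
Op 7: register job_A */12 -> active={job_A:*/12, job_B:*/19, job_C:*/5}
Op 8: unregister job_A -> active={job_B:*/19, job_C:*/5}
Op 9: register job_B */7 -> active={job_B:*/7, job_C:*/5}
Op 10: register job_C */8 -> active={job_B:*/7, job_C:*/8}
Op 11: register job_B */2 -> active={job_B:*/2, job_C:*/8}
  job_B: interval 2, next fire after T=41 is 42
  job_C: interval 8, next fire after T=41 is 48
Earliest = 42, winner (lex tiebreak) = job_B

Answer: job_B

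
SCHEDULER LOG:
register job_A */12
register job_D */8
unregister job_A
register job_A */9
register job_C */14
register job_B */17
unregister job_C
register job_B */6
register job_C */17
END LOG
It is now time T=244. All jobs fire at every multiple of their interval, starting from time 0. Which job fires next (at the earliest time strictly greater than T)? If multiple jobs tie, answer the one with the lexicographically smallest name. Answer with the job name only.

Op 1: register job_A */12 -> active={job_A:*/12}
Op 2: register job_D */8 -> active={job_A:*/12, job_D:*/8}
Op 3: unregister job_A -> active={job_D:*/8}
Op 4: register job_A */9 -> active={job_A:*/9, job_D:*/8}
Op 5: register job_C */14 -> active={job_A:*/9, job_C:*/14, job_D:*/8}
Op 6: register job_B */17 -> active={job_A:*/9, job_B:*/17, job_C:*/14, job_D:*/8}
Op 7: unregister job_C -> active={job_A:*/9, job_B:*/17, job_D:*/8}
Op 8: register job_B */6 -> active={job_A:*/9, job_B:*/6, job_D:*/8}
Op 9: register job_C */17 -> active={job_A:*/9, job_B:*/6, job_C:*/17, job_D:*/8}
  job_A: interval 9, next fire after T=244 is 252
  job_B: interval 6, next fire after T=244 is 246
  job_C: interval 17, next fire after T=244 is 255
  job_D: interval 8, next fire after T=244 is 248
Earliest = 246, winner (lex tiebreak) = job_B

Answer: job_B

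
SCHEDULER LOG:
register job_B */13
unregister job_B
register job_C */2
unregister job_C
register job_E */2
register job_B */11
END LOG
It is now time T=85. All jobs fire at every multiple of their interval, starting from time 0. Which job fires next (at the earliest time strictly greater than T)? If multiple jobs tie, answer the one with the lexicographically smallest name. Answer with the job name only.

Answer: job_E

Derivation:
Op 1: register job_B */13 -> active={job_B:*/13}
Op 2: unregister job_B -> active={}
Op 3: register job_C */2 -> active={job_C:*/2}
Op 4: unregister job_C -> active={}
Op 5: register job_E */2 -> active={job_E:*/2}
Op 6: register job_B */11 -> active={job_B:*/11, job_E:*/2}
  job_B: interval 11, next fire after T=85 is 88
  job_E: interval 2, next fire after T=85 is 86
Earliest = 86, winner (lex tiebreak) = job_E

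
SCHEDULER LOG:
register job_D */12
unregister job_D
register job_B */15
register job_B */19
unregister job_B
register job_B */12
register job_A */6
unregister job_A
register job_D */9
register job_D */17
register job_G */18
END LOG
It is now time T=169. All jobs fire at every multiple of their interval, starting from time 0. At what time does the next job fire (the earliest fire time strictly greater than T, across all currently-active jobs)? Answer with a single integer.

Answer: 170

Derivation:
Op 1: register job_D */12 -> active={job_D:*/12}
Op 2: unregister job_D -> active={}
Op 3: register job_B */15 -> active={job_B:*/15}
Op 4: register job_B */19 -> active={job_B:*/19}
Op 5: unregister job_B -> active={}
Op 6: register job_B */12 -> active={job_B:*/12}
Op 7: register job_A */6 -> active={job_A:*/6, job_B:*/12}
Op 8: unregister job_A -> active={job_B:*/12}
Op 9: register job_D */9 -> active={job_B:*/12, job_D:*/9}
Op 10: register job_D */17 -> active={job_B:*/12, job_D:*/17}
Op 11: register job_G */18 -> active={job_B:*/12, job_D:*/17, job_G:*/18}
  job_B: interval 12, next fire after T=169 is 180
  job_D: interval 17, next fire after T=169 is 170
  job_G: interval 18, next fire after T=169 is 180
Earliest fire time = 170 (job job_D)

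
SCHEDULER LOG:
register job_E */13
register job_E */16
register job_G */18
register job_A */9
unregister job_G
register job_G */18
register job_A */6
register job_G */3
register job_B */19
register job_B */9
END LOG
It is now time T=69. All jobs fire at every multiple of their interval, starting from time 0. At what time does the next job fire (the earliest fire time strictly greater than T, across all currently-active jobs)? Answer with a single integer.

Op 1: register job_E */13 -> active={job_E:*/13}
Op 2: register job_E */16 -> active={job_E:*/16}
Op 3: register job_G */18 -> active={job_E:*/16, job_G:*/18}
Op 4: register job_A */9 -> active={job_A:*/9, job_E:*/16, job_G:*/18}
Op 5: unregister job_G -> active={job_A:*/9, job_E:*/16}
Op 6: register job_G */18 -> active={job_A:*/9, job_E:*/16, job_G:*/18}
Op 7: register job_A */6 -> active={job_A:*/6, job_E:*/16, job_G:*/18}
Op 8: register job_G */3 -> active={job_A:*/6, job_E:*/16, job_G:*/3}
Op 9: register job_B */19 -> active={job_A:*/6, job_B:*/19, job_E:*/16, job_G:*/3}
Op 10: register job_B */9 -> active={job_A:*/6, job_B:*/9, job_E:*/16, job_G:*/3}
  job_A: interval 6, next fire after T=69 is 72
  job_B: interval 9, next fire after T=69 is 72
  job_E: interval 16, next fire after T=69 is 80
  job_G: interval 3, next fire after T=69 is 72
Earliest fire time = 72 (job job_A)

Answer: 72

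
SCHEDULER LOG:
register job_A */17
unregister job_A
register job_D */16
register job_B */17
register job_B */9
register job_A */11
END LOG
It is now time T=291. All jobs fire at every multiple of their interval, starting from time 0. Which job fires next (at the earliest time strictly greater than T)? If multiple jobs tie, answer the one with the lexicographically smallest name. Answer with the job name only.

Op 1: register job_A */17 -> active={job_A:*/17}
Op 2: unregister job_A -> active={}
Op 3: register job_D */16 -> active={job_D:*/16}
Op 4: register job_B */17 -> active={job_B:*/17, job_D:*/16}
Op 5: register job_B */9 -> active={job_B:*/9, job_D:*/16}
Op 6: register job_A */11 -> active={job_A:*/11, job_B:*/9, job_D:*/16}
  job_A: interval 11, next fire after T=291 is 297
  job_B: interval 9, next fire after T=291 is 297
  job_D: interval 16, next fire after T=291 is 304
Earliest = 297, winner (lex tiebreak) = job_A

Answer: job_A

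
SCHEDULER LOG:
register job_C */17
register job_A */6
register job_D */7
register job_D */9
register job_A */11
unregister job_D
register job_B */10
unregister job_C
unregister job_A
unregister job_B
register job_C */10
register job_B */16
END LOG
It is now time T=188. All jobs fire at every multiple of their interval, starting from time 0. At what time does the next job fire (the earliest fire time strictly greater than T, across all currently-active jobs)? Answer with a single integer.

Answer: 190

Derivation:
Op 1: register job_C */17 -> active={job_C:*/17}
Op 2: register job_A */6 -> active={job_A:*/6, job_C:*/17}
Op 3: register job_D */7 -> active={job_A:*/6, job_C:*/17, job_D:*/7}
Op 4: register job_D */9 -> active={job_A:*/6, job_C:*/17, job_D:*/9}
Op 5: register job_A */11 -> active={job_A:*/11, job_C:*/17, job_D:*/9}
Op 6: unregister job_D -> active={job_A:*/11, job_C:*/17}
Op 7: register job_B */10 -> active={job_A:*/11, job_B:*/10, job_C:*/17}
Op 8: unregister job_C -> active={job_A:*/11, job_B:*/10}
Op 9: unregister job_A -> active={job_B:*/10}
Op 10: unregister job_B -> active={}
Op 11: register job_C */10 -> active={job_C:*/10}
Op 12: register job_B */16 -> active={job_B:*/16, job_C:*/10}
  job_B: interval 16, next fire after T=188 is 192
  job_C: interval 10, next fire after T=188 is 190
Earliest fire time = 190 (job job_C)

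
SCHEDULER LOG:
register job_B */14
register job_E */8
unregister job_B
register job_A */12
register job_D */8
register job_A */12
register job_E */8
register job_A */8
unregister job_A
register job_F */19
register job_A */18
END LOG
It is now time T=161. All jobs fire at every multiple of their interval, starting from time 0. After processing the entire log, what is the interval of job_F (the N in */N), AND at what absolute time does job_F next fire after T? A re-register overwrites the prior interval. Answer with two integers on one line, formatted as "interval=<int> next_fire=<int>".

Answer: interval=19 next_fire=171

Derivation:
Op 1: register job_B */14 -> active={job_B:*/14}
Op 2: register job_E */8 -> active={job_B:*/14, job_E:*/8}
Op 3: unregister job_B -> active={job_E:*/8}
Op 4: register job_A */12 -> active={job_A:*/12, job_E:*/8}
Op 5: register job_D */8 -> active={job_A:*/12, job_D:*/8, job_E:*/8}
Op 6: register job_A */12 -> active={job_A:*/12, job_D:*/8, job_E:*/8}
Op 7: register job_E */8 -> active={job_A:*/12, job_D:*/8, job_E:*/8}
Op 8: register job_A */8 -> active={job_A:*/8, job_D:*/8, job_E:*/8}
Op 9: unregister job_A -> active={job_D:*/8, job_E:*/8}
Op 10: register job_F */19 -> active={job_D:*/8, job_E:*/8, job_F:*/19}
Op 11: register job_A */18 -> active={job_A:*/18, job_D:*/8, job_E:*/8, job_F:*/19}
Final interval of job_F = 19
Next fire of job_F after T=161: (161//19+1)*19 = 171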